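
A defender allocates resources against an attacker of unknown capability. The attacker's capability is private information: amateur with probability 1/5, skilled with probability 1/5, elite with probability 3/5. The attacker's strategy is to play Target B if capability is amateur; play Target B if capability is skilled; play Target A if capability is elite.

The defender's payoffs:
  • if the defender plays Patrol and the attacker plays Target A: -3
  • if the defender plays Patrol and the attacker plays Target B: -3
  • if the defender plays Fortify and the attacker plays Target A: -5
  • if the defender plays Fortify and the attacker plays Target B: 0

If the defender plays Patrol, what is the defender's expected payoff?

E[Patrol] = 1/5·(-3) + 1/5·(-3) + 3/5·(-3) = (-3/5) + (-3/5) + (-9/5) = -3

-3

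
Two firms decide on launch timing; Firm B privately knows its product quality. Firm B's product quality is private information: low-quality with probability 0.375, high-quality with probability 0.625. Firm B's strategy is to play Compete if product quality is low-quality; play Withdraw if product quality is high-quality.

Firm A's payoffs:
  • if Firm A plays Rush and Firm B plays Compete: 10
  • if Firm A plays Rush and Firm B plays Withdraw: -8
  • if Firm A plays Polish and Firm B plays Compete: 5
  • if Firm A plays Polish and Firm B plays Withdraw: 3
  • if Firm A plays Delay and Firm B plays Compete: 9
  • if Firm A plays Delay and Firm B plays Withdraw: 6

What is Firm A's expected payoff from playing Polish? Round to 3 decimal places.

E[Polish] = 0.375·5 + 0.625·3 = 1.875 + 1.875 = 3.75

3.750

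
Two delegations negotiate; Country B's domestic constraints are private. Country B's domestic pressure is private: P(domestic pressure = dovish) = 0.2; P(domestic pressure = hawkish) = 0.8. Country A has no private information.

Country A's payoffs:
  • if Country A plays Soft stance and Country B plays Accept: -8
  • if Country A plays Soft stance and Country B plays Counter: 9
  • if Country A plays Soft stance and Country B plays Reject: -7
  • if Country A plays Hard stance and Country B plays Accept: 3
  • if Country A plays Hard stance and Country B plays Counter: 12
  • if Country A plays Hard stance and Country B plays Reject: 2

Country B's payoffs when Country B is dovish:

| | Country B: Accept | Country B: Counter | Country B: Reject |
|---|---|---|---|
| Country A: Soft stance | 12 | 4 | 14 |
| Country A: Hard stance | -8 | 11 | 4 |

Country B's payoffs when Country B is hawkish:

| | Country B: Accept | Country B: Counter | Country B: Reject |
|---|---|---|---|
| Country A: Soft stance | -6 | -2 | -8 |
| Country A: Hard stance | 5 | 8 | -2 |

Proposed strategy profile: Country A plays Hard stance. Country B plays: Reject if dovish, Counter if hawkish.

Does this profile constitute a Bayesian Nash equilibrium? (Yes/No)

No

Country A plays Hard stance: E[Hard stance] = 0.2·(2) + 0.8·(12) = 10; E[Soft stance] = 5.8. Best-responding. ✓
Country B (domestic pressure dovish), facing Hard stance: Accept gives -8, Counter gives 11, Reject gives 4. Proposed Reject is not best — profitable deviation exists. ✗
Country B (domestic pressure hawkish), facing Hard stance: Accept gives 5, Counter gives 8, Reject gives -2. Proposed Counter is best. ✓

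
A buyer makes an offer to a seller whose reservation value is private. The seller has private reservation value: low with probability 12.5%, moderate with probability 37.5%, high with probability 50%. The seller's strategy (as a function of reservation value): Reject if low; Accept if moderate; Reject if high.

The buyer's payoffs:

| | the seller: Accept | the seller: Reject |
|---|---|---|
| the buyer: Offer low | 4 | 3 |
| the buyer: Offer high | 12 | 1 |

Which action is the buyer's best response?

Offer high

E[Offer low] = 0.125·(3) + 0.375·(4) + 0.5·(3) = 3.375
E[Offer high] = 0.125·(1) + 0.375·(12) + 0.5·(1) = 5.125
Best response: Offer high (5.125 is the largest).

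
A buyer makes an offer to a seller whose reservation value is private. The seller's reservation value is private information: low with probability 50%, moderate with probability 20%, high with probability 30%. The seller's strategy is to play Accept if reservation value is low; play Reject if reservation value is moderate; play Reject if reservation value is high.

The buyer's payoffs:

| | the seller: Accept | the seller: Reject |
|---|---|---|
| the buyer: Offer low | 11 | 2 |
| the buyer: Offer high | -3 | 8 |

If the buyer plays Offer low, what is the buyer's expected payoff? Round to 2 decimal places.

Take the expectation over the seller's reservation value, weighting each type's action by its prior probability.
E[Offer low] = 0.5·11 + 0.2·2 + 0.3·2 = 5.5 + 0.4 + 0.6 = 6.5

6.50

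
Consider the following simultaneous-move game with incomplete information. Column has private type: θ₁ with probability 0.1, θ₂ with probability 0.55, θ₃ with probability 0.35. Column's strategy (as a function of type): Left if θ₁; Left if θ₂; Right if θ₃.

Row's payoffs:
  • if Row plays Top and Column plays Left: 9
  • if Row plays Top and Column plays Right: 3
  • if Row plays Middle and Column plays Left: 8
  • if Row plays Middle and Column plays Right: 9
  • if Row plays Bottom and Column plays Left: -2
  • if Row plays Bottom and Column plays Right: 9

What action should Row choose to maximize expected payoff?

E[Top] = 0.1·(9) + 0.55·(9) + 0.35·(3) = 6.9
E[Middle] = 0.1·(8) + 0.55·(8) + 0.35·(9) = 8.35
E[Bottom] = 0.1·(-2) + 0.55·(-2) + 0.35·(9) = 1.85
Best response: Middle (8.35 is the largest).

Middle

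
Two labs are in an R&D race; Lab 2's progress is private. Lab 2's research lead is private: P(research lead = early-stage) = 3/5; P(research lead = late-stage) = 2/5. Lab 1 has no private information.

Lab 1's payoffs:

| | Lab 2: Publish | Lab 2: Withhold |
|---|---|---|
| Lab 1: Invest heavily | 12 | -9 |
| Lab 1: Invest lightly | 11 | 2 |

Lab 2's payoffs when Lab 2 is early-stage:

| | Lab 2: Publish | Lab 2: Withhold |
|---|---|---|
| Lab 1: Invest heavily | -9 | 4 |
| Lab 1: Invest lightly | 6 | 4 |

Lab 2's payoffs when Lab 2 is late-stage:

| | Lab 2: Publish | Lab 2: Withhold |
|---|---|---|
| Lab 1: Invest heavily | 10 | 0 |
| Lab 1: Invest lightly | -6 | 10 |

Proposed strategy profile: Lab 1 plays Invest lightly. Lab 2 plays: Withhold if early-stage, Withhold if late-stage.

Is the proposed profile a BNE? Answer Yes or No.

A profile is a BNE iff every type of every player is best-responding given beliefs about the other side.
Lab 1 plays Invest lightly: E[Invest lightly] = 3/5·(2) + 2/5·(2) = 2; E[Invest heavily] = -9. Best-responding. ✓
Lab 2 (research lead early-stage), facing Invest lightly: Publish gives 6, Withhold gives 4. Proposed Withhold is not best — profitable deviation exists. ✗
Lab 2 (research lead late-stage), facing Invest lightly: Publish gives -6, Withhold gives 10. Proposed Withhold is best. ✓

No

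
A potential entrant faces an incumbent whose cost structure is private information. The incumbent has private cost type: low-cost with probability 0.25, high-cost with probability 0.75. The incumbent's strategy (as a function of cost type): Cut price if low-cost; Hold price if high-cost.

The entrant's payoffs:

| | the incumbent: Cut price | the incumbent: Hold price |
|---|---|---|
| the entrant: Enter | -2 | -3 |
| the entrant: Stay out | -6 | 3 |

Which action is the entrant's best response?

E[Enter] = 0.25·(-2) + 0.75·(-3) = -2.75
E[Stay out] = 0.25·(-6) + 0.75·(3) = 0.75
Best response: Stay out (0.75 is the largest).

Stay out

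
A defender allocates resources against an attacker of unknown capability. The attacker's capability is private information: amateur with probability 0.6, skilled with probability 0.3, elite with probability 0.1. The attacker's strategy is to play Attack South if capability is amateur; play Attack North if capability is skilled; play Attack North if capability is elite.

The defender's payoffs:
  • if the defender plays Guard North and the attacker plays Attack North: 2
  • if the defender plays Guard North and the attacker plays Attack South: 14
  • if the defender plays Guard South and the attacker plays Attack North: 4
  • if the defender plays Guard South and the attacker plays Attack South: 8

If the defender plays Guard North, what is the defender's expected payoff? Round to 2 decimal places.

E[Guard North] = 0.6·14 + 0.3·2 + 0.1·2 = 8.4 + 0.6 + 0.2 = 9.2

9.20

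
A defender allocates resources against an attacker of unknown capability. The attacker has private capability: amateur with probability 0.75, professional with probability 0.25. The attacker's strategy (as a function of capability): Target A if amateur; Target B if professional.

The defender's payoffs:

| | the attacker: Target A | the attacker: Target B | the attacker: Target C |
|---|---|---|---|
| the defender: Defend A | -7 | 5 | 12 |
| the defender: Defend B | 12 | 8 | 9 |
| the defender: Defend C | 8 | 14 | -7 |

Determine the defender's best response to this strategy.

Defend B

E[Defend A] = 0.75·(-7) + 0.25·(5) = -4
E[Defend B] = 0.75·(12) + 0.25·(8) = 11
E[Defend C] = 0.75·(8) + 0.25·(14) = 9.5
Best response: Defend B (11 is the largest).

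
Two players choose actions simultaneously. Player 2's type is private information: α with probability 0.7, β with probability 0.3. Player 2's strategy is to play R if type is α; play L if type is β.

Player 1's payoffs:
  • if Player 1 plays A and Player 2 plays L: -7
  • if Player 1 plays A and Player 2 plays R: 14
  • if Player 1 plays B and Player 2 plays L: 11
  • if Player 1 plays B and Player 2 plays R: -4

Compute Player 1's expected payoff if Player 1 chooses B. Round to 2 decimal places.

0.50

Take the expectation over Player 2's type, weighting each type's action by its prior probability.
E[B] = 0.7·(-4) + 0.3·11 = (-2.8) + 3.3 = 0.5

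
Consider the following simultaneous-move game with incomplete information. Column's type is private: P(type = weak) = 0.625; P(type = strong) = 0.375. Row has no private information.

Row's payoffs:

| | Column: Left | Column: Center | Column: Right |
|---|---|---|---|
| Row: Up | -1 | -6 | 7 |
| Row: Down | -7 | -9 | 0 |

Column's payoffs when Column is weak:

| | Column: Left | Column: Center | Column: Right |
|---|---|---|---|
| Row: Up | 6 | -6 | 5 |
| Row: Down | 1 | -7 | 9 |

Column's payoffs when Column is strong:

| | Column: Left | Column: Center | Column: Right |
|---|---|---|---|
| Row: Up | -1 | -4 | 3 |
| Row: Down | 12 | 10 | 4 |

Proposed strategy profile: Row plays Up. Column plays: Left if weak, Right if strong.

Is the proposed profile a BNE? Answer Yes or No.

Row plays Up: E[Up] = 0.625·(-1) + 0.375·(7) = 2; E[Down] = -4.375. Best-responding. ✓
Column (type weak), facing Up: Left gives 6, Center gives -6, Right gives 5. Proposed Left is best. ✓
Column (type strong), facing Up: Left gives -1, Center gives -4, Right gives 3. Proposed Right is best. ✓

Yes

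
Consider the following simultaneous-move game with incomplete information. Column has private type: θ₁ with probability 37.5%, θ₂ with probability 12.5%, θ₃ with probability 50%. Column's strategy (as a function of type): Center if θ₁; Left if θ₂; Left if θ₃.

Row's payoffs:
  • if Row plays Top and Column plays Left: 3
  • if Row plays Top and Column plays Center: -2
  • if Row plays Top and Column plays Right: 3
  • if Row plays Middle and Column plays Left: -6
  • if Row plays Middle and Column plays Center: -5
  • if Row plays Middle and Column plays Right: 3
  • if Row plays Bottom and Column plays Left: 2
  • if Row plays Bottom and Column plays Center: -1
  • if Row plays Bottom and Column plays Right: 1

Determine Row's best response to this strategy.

Top

Compute Row's expected payoff for each action, taking the expectation over Column's type.
E[Top] = 0.375·(-2) + 0.125·(3) + 0.5·(3) = 1.125
E[Middle] = 0.375·(-5) + 0.125·(-6) + 0.5·(-6) = -5.625
E[Bottom] = 0.375·(-1) + 0.125·(2) + 0.5·(2) = 0.875
Best response: Top (1.125 is the largest).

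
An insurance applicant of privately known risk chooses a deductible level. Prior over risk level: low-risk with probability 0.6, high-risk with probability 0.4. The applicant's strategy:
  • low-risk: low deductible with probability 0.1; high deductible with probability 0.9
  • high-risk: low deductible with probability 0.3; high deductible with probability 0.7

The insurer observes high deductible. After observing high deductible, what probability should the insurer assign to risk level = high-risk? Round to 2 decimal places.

Apply Bayes' rule using the sender's strategy as the likelihood.
P(high deductible) = 0.6·0.9 + 0.4·0.7 = 0.82
P(high-risk | high deductible) = (0.4·0.7) / 0.82 = 0.28 / 0.82 = 0.341463

0.34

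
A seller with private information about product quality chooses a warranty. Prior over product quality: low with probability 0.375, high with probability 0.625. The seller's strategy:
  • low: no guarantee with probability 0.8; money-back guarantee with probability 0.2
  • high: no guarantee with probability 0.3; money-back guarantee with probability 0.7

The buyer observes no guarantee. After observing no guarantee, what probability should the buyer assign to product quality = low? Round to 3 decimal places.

Apply Bayes' rule using the sender's strategy as the likelihood.
P(no guarantee) = 0.375·0.8 + 0.625·0.3 = 0.4875
P(low | no guarantee) = (0.375·0.8) / 0.4875 = 0.3 / 0.4875 = 0.615385

0.615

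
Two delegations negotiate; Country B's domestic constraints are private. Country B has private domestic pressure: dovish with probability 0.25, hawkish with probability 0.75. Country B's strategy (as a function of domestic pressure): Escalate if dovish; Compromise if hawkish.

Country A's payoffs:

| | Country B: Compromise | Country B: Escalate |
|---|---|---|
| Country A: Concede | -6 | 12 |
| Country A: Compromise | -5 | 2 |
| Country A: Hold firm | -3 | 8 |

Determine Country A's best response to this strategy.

Hold firm

Compute Country A's expected payoff for each action, taking the expectation over Country B's type.
E[Concede] = 0.25·(12) + 0.75·(-6) = -1.5
E[Compromise] = 0.25·(2) + 0.75·(-5) = -3.25
E[Hold firm] = 0.25·(8) + 0.75·(-3) = -0.25
Best response: Hold firm (-0.25 is the largest).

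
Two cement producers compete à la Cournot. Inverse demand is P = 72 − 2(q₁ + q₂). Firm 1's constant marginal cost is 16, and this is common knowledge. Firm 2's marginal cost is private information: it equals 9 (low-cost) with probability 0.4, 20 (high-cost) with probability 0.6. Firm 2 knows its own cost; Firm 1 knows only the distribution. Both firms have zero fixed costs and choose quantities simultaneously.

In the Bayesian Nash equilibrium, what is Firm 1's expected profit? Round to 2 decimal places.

171.74

Firm 2 with cost c maximizes (72 − 2(q₁+q₂) − c)·q₂, giving q₂(c) = (72 − c − 2q₁)/4.
E[c₂] = 0.4·9 + 0.6·20 = 15.6
Firm 1's FOC against E[q₂] yields q₁ = (72 − 2·16 + E[c₂])/6 = (72 − 32 + 15.6)/6 = 9.26667.
E[P] = 72 − 2·(q₁ + E[q₂]) = 34.5333; Firm 1's expected profit = (E[P] − 16)·q₁ = (34.5333 − 16)·9.26667 = 171.742.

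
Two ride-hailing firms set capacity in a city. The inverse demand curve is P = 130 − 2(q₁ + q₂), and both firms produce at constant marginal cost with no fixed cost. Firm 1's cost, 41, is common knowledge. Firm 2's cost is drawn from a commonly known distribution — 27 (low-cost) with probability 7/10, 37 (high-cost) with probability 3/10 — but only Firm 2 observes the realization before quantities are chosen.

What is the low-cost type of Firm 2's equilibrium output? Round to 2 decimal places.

19.25

Firm 2 with cost c maximizes (130 − 2(q₁+q₂) − c)·q₂, giving q₂(c) = (130 − c − 2q₁)/4.
E[c₂] = 7/10·27 + 3/10·37 = 30
Firm 1's FOC against E[q₂] yields q₁ = (130 − 2·41 + E[c₂])/6 = (130 − 82 + 30)/6 = 13.
q₂(low-cost) = (130 − 27 − 2·13)/4 = 19.25.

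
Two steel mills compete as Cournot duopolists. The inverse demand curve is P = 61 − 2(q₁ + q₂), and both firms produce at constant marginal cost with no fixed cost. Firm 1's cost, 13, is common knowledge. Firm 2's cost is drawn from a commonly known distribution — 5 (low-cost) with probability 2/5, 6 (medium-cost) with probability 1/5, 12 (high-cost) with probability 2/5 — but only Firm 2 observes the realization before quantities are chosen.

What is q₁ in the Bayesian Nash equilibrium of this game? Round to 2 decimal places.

7.17

Each type of Firm 2 best-responds to q₁; Firm 1 best-responds to the expected q₂ over Firm 2's types.
Firm 2 with cost c maximizes (61 − 2(q₁+q₂) − c)·q₂, giving q₂(c) = (61 − c − 2q₁)/4.
E[c₂] = 2/5·5 + 1/5·6 + 2/5·12 = 8
Firm 1's FOC against E[q₂] yields q₁ = (61 − 2·13 + E[c₂])/6 = (61 − 26 + 8)/6 = 7.16667.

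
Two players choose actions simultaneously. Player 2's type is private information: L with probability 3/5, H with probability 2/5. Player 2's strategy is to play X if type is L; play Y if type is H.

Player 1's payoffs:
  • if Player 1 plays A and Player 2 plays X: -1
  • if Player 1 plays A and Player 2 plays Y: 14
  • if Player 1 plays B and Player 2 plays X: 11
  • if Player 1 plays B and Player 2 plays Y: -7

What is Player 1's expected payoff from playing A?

5

E[A] = 3/5·(-1) + 2/5·14 = (-3/5) + 28/5 = 5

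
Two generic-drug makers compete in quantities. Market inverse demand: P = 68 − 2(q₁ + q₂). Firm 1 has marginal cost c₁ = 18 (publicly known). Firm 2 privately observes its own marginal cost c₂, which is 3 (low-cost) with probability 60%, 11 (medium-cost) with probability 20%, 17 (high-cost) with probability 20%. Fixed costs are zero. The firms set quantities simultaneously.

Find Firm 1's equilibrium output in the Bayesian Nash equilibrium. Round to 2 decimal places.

6.57

Firm 2 with cost c maximizes (68 − 2(q₁+q₂) − c)·q₂, giving q₂(c) = (68 − c − 2q₁)/4.
E[c₂] = 0.6·3 + 0.2·11 + 0.2·17 = 7.4
Firm 1's FOC against E[q₂] yields q₁ = (68 − 2·18 + E[c₂])/6 = (68 − 36 + 7.4)/6 = 6.56667.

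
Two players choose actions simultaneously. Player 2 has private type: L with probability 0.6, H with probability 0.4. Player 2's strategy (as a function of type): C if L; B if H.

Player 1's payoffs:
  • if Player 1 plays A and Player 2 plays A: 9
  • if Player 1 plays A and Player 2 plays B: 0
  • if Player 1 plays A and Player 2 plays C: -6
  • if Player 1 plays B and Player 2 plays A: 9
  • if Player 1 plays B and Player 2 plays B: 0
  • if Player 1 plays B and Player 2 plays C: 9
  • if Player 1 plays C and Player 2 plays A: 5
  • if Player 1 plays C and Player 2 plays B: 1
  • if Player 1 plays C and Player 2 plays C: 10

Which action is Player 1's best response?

E[A] = 0.6·(-6) + 0.4·(0) = -3.6
E[B] = 0.6·(9) + 0.4·(0) = 5.4
E[C] = 0.6·(10) + 0.4·(1) = 6.4
Best response: C (6.4 is the largest).

C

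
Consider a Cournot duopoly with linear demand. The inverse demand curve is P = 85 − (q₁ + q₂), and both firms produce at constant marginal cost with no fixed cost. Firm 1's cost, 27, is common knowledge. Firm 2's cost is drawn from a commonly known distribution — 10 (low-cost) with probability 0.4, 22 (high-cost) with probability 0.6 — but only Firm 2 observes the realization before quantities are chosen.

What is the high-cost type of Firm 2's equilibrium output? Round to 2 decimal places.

23.47

Each type of Firm 2 best-responds to q₁; Firm 1 best-responds to the expected q₂ over Firm 2's types.
Firm 2 with cost c maximizes (85 − (q₁+q₂) − c)·q₂, giving q₂(c) = (85 − c − q₁)/2.
E[c₂] = 0.4·10 + 0.6·22 = 17.2
Firm 1's FOC against E[q₂] yields q₁ = (85 − 2·27 + E[c₂])/3 = (85 − 54 + 17.2)/3 = 16.0667.
q₂(high-cost) = (85 − 22 − 16.0667)/2 = 23.4667.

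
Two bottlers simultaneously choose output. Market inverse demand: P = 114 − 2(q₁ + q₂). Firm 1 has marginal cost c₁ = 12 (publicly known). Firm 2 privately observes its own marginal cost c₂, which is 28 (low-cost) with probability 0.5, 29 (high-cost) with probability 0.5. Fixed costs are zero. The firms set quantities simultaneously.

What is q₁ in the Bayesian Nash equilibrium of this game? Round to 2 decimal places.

19.75

Firm 2 with cost c maximizes (114 − 2(q₁+q₂) − c)·q₂, giving q₂(c) = (114 − c − 2q₁)/4.
E[c₂] = 0.5·28 + 0.5·29 = 28.5
Firm 1's FOC against E[q₂] yields q₁ = (114 − 2·12 + E[c₂])/6 = (114 − 24 + 28.5)/6 = 19.75.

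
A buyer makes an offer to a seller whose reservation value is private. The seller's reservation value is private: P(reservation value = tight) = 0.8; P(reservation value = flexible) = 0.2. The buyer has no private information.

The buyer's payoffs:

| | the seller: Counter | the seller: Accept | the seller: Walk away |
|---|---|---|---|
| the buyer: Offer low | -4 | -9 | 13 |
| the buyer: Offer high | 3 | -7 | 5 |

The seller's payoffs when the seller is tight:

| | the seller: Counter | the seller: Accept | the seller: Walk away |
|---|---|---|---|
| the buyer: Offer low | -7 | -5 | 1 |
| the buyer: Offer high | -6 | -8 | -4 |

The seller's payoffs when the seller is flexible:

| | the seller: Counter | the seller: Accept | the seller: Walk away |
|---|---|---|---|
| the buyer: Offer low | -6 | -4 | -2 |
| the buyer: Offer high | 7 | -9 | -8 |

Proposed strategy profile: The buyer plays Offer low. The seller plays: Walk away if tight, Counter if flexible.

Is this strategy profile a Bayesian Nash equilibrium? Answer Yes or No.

The buyer plays Offer low: E[Offer low] = 0.8·(13) + 0.2·(-4) = 9.6; E[Offer high] = 4.6. Best-responding. ✓
The seller (reservation value tight), facing Offer low: Counter gives -7, Accept gives -5, Walk away gives 1. Proposed Walk away is best. ✓
The seller (reservation value flexible), facing Offer low: Counter gives -6, Accept gives -4, Walk away gives -2. Proposed Counter is not best — profitable deviation exists. ✗

No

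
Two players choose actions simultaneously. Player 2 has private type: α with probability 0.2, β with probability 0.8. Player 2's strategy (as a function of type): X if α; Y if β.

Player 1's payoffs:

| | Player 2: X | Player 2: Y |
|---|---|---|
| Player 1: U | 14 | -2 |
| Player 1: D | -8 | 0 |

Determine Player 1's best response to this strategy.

U

E[U] = 0.2·(14) + 0.8·(-2) = 1.2
E[D] = 0.2·(-8) + 0.8·(0) = -1.6
Best response: U (1.2 is the largest).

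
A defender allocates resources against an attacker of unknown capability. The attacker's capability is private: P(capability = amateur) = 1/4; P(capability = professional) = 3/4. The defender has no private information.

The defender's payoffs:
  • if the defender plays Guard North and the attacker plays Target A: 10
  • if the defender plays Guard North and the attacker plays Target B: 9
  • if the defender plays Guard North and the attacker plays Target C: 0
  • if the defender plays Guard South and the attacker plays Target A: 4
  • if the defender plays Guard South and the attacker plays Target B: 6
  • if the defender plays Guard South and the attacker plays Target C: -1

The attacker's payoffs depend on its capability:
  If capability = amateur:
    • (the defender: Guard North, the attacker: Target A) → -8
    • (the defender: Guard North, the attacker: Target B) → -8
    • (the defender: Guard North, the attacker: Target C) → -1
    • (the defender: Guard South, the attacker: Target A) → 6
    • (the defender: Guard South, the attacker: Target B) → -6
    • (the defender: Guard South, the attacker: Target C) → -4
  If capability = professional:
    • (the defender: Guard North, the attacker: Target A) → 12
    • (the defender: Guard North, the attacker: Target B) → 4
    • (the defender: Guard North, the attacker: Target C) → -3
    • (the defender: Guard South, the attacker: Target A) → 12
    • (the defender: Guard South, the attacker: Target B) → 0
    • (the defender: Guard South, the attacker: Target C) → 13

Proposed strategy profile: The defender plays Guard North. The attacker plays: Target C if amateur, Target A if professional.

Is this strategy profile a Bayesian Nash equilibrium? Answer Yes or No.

Yes

A profile is a BNE iff every type of every player is best-responding given beliefs about the other side.
The defender plays Guard North: E[Guard North] = 1/4·(0) + 3/4·(10) = 15/2; E[Guard South] = 11/4. Best-responding. ✓
The attacker (capability amateur), facing Guard North: Target A gives -8, Target B gives -8, Target C gives -1. Proposed Target C is best. ✓
The attacker (capability professional), facing Guard North: Target A gives 12, Target B gives 4, Target C gives -3. Proposed Target A is best. ✓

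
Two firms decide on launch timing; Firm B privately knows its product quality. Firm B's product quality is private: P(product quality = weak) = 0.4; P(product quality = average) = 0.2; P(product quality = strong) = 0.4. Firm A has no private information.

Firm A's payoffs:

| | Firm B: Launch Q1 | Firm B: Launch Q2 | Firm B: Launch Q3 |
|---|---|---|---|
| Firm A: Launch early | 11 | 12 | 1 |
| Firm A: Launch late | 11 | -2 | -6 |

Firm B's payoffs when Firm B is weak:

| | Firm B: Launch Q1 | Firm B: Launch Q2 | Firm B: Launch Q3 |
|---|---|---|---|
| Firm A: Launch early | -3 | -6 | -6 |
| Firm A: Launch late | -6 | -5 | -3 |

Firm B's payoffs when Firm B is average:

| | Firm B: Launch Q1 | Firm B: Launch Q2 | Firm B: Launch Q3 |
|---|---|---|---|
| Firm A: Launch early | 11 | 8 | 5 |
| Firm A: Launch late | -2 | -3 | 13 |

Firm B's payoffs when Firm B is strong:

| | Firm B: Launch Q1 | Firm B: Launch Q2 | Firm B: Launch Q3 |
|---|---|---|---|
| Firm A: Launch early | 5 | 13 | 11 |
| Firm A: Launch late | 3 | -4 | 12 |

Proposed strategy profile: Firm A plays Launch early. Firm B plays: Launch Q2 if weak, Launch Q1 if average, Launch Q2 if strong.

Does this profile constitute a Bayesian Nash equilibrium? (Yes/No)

No

Firm A plays Launch early: E[Launch early] = 0.4·(12) + 0.2·(11) + 0.4·(12) = 11.8; E[Launch late] = 0.6. Best-responding. ✓
Firm B (product quality weak), facing Launch early: Launch Q1 gives -3, Launch Q2 gives -6, Launch Q3 gives -6. Proposed Launch Q2 is not best — profitable deviation exists. ✗
Firm B (product quality average), facing Launch early: Launch Q1 gives 11, Launch Q2 gives 8, Launch Q3 gives 5. Proposed Launch Q1 is best. ✓
Firm B (product quality strong), facing Launch early: Launch Q1 gives 5, Launch Q2 gives 13, Launch Q3 gives 11. Proposed Launch Q2 is best. ✓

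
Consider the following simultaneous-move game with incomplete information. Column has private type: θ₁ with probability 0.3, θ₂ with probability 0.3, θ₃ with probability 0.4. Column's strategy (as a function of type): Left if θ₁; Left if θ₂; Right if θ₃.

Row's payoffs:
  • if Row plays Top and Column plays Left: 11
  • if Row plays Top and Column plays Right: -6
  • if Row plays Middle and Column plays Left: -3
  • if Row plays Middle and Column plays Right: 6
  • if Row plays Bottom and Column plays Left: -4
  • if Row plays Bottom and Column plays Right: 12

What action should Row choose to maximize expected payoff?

Top

E[Top] = 0.3·(11) + 0.3·(11) + 0.4·(-6) = 4.2
E[Middle] = 0.3·(-3) + 0.3·(-3) + 0.4·(6) = 0.6
E[Bottom] = 0.3·(-4) + 0.3·(-4) + 0.4·(12) = 2.4
Best response: Top (4.2 is the largest).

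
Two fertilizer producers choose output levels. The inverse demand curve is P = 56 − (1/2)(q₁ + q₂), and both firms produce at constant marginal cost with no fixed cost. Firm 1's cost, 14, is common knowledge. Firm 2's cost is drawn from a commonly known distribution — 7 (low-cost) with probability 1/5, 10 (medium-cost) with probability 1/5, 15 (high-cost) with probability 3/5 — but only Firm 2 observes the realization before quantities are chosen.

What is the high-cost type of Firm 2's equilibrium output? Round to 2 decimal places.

27.53

Type-c best response for Firm 2: q₂(c) = (56 − c) − q₁/2.
Firm 1 maximizes expected profit; its first-order condition is 56 − q₁ − (1/2)E[q₂] − 14 = 0.
Substituting E[q₂] and solving: E[c₂] = 12.4, so q₁ = (56 − 2·14 + 12.4)/(3/2) = 26.9333.
q₂(high-cost) = (56 − 15 − (1/2)·26.9333) = 27.5333.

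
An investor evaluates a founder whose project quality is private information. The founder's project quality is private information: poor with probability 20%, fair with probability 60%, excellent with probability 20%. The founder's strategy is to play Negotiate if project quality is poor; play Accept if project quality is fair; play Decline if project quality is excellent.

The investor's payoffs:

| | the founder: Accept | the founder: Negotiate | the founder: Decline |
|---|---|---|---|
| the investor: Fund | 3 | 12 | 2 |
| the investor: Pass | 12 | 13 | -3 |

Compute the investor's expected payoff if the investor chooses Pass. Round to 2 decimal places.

9.20

E[Pass] = 0.2·13 + 0.6·12 + 0.2·(-3) = 2.6 + 7.2 + (-0.6) = 9.2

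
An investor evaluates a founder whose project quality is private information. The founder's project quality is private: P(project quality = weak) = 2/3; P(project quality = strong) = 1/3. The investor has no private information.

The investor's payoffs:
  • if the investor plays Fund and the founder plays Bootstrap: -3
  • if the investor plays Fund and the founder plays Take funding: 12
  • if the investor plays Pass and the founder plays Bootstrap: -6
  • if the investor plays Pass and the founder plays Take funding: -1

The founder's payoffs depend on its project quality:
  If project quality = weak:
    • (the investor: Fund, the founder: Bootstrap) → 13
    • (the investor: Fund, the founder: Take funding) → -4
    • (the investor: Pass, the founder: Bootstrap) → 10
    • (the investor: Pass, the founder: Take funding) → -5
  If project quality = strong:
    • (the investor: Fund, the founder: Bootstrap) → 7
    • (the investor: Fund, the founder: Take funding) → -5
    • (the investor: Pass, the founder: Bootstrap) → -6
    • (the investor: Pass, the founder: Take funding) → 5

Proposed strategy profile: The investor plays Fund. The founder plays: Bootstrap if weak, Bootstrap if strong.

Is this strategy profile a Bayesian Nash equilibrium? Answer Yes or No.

A profile is a BNE iff every type of every player is best-responding given beliefs about the other side.
The investor plays Fund: E[Fund] = 2/3·(-3) + 1/3·(-3) = -3; E[Pass] = -6. Best-responding. ✓
The founder (project quality weak), facing Fund: Bootstrap gives 13, Take funding gives -4. Proposed Bootstrap is best. ✓
The founder (project quality strong), facing Fund: Bootstrap gives 7, Take funding gives -5. Proposed Bootstrap is best. ✓

Yes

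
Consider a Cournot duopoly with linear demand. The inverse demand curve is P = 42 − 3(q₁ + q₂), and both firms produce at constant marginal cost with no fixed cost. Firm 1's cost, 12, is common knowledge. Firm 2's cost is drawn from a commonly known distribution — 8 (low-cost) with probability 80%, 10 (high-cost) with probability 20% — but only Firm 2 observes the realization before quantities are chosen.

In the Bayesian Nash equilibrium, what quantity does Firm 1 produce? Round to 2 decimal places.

Firm 2 with cost c maximizes (42 − 3(q₁+q₂) − c)·q₂, giving q₂(c) = (42 − c − 3q₁)/6.
E[c₂] = 0.8·8 + 0.2·10 = 8.4
Firm 1's FOC against E[q₂] yields q₁ = (42 − 2·12 + E[c₂])/9 = (42 − 24 + 8.4)/9 = 2.93333.

2.93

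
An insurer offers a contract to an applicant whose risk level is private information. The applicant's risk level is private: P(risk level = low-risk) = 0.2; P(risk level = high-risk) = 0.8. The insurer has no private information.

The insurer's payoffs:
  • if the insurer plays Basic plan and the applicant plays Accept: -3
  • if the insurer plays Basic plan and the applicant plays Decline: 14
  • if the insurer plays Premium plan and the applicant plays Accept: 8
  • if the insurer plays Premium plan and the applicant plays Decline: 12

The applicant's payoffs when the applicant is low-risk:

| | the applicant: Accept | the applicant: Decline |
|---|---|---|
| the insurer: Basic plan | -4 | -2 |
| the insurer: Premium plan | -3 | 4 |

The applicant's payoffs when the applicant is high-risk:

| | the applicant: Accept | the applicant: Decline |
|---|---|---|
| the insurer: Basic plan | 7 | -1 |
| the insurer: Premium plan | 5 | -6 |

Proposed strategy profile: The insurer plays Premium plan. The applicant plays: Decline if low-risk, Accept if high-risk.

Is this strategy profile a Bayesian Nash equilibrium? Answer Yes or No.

Yes

The insurer plays Premium plan: E[Premium plan] = 0.2·(12) + 0.8·(8) = 8.8; E[Basic plan] = 0.4. Best-responding. ✓
The applicant (risk level low-risk), facing Premium plan: Accept gives -3, Decline gives 4. Proposed Decline is best. ✓
The applicant (risk level high-risk), facing Premium plan: Accept gives 5, Decline gives -6. Proposed Accept is best. ✓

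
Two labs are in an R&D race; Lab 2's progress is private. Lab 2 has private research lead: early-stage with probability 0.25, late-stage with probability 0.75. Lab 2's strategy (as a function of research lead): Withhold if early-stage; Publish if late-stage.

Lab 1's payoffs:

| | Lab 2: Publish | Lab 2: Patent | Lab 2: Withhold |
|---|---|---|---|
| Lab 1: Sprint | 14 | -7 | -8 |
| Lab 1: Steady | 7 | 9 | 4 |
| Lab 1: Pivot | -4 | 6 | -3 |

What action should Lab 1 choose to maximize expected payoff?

Sprint

Compute Lab 1's expected payoff for each action, taking the expectation over Lab 2's type.
E[Sprint] = 0.25·(-8) + 0.75·(14) = 8.5
E[Steady] = 0.25·(4) + 0.75·(7) = 6.25
E[Pivot] = 0.25·(-3) + 0.75·(-4) = -3.75
Best response: Sprint (8.5 is the largest).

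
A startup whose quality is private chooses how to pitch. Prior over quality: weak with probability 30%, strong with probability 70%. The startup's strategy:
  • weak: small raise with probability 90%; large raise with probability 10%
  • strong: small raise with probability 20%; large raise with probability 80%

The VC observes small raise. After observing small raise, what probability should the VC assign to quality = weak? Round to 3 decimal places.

0.659

Apply Bayes' rule using the sender's strategy as the likelihood.
P(small raise) = 0.3·0.9 + 0.7·0.2 = 0.41
P(weak | small raise) = (0.3·0.9) / 0.41 = 0.27 / 0.41 = 0.658537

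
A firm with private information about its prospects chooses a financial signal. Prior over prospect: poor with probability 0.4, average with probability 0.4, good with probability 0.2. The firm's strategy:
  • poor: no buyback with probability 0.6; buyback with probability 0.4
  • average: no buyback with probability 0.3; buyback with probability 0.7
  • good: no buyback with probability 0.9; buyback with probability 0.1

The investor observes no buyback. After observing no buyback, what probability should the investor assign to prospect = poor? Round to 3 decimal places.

P(no buyback) = 0.4·0.6 + 0.4·0.3 + 0.2·0.9 = 0.54
P(poor | no buyback) = (0.4·0.6) / 0.54 = 0.24 / 0.54 = 0.444444

0.444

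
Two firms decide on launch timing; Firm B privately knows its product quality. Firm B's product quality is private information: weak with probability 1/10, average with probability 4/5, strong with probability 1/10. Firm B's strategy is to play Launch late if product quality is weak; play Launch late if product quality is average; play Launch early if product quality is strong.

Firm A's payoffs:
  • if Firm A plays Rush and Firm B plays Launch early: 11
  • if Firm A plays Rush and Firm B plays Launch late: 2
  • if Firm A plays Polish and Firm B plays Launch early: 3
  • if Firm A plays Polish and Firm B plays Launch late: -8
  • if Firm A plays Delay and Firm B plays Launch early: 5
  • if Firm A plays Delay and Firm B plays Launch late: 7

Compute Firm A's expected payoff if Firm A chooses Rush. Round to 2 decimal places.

2.90

E[Rush] = 1/10·2 + 4/5·2 + 1/10·11 = 1/5 + 8/5 + 11/10 = 29/10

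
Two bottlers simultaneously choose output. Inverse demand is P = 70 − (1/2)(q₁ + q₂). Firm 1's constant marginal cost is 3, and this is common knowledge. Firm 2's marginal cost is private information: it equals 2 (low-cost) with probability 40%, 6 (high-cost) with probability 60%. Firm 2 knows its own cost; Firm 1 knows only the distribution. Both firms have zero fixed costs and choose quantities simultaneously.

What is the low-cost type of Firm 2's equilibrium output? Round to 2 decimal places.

Each type of Firm 2 best-responds to q₁; Firm 1 best-responds to the expected q₂ over Firm 2's types.
Firm 2 with cost c maximizes (70 − (1/2)(q₁+q₂) − c)·q₂, giving q₂(c) = (70 − c − (1/2)q₁).
E[c₂] = 0.4·2 + 0.6·6 = 4.4
Firm 1's FOC against E[q₂] yields q₁ = (70 − 2·3 + E[c₂])/(3/2) = (70 − 6 + 4.4)/(3/2) = 45.6.
q₂(low-cost) = (70 − 2 − (1/2)·45.6) = 45.2.

45.20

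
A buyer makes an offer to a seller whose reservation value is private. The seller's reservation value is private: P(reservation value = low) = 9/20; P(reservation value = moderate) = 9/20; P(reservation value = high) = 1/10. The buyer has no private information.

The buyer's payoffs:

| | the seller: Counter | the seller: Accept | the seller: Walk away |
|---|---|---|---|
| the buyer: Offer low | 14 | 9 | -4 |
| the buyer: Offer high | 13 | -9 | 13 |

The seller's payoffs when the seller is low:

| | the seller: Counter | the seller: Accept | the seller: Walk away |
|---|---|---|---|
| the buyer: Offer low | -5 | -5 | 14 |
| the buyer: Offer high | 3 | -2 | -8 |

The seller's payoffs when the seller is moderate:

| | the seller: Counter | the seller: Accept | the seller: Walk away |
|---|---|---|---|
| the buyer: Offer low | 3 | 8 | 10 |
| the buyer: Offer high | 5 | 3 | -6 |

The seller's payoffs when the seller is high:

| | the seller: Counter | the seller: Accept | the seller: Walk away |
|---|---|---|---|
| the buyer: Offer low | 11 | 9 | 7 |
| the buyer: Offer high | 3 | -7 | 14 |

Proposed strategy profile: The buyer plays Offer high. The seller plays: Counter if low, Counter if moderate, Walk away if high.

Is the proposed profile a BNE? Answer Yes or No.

The buyer plays Offer high: E[Offer high] = 9/20·(13) + 9/20·(13) + 1/10·(13) = 13; E[Offer low] = 61/5. Best-responding. ✓
The seller (reservation value low), facing Offer high: Counter gives 3, Accept gives -2, Walk away gives -8. Proposed Counter is best. ✓
The seller (reservation value moderate), facing Offer high: Counter gives 5, Accept gives 3, Walk away gives -6. Proposed Counter is best. ✓
The seller (reservation value high), facing Offer high: Counter gives 3, Accept gives -7, Walk away gives 14. Proposed Walk away is best. ✓

Yes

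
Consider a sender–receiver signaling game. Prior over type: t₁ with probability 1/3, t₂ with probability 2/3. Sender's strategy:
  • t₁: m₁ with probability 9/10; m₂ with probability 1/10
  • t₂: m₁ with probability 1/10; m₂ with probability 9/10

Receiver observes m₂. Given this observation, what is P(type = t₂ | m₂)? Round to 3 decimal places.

0.947

Apply Bayes' rule using the sender's strategy as the likelihood.
P(m₂) = (1/3)·(1/10) + (2/3)·(9/10) = 19/30
P(t₂ | m₂) = ((2/3)·(9/10)) / (19/30) = (3/5) / (19/30) = 18/19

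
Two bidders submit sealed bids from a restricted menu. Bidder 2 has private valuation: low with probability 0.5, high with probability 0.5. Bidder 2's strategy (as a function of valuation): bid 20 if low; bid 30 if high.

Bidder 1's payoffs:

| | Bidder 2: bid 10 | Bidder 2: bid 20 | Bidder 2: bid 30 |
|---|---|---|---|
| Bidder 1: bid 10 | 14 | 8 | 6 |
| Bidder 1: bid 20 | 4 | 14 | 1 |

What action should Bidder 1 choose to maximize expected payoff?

E[bid 10] = 0.5·(8) + 0.5·(6) = 7
E[bid 20] = 0.5·(14) + 0.5·(1) = 7.5
Best response: bid 20 (7.5 is the largest).

bid 20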